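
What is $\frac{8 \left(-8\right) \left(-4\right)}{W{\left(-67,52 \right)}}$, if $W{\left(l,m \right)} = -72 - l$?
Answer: $- \frac{256}{5} \approx -51.2$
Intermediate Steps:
$\frac{8 \left(-8\right) \left(-4\right)}{W{\left(-67,52 \right)}} = \frac{8 \left(-8\right) \left(-4\right)}{-72 - -67} = \frac{\left(-64\right) \left(-4\right)}{-72 + 67} = \frac{256}{-5} = 256 \left(- \frac{1}{5}\right) = - \frac{256}{5}$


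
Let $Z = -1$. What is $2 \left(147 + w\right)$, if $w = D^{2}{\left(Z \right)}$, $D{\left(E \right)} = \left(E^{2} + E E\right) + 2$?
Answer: $326$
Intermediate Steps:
$D{\left(E \right)} = 2 + 2 E^{2}$ ($D{\left(E \right)} = \left(E^{2} + E^{2}\right) + 2 = 2 E^{2} + 2 = 2 + 2 E^{2}$)
$w = 16$ ($w = \left(2 + 2 \left(-1\right)^{2}\right)^{2} = \left(2 + 2 \cdot 1\right)^{2} = \left(2 + 2\right)^{2} = 4^{2} = 16$)
$2 \left(147 + w\right) = 2 \left(147 + 16\right) = 2 \cdot 163 = 326$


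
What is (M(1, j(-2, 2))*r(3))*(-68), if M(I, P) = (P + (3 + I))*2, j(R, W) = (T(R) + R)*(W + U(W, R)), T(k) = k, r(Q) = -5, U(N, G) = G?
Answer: 2720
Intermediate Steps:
j(R, W) = 2*R*(R + W) (j(R, W) = (R + R)*(W + R) = (2*R)*(R + W) = 2*R*(R + W))
M(I, P) = 6 + 2*I + 2*P (M(I, P) = (3 + I + P)*2 = 6 + 2*I + 2*P)
(M(1, j(-2, 2))*r(3))*(-68) = ((6 + 2*1 + 2*(2*(-2)*(-2 + 2)))*(-5))*(-68) = ((6 + 2 + 2*(2*(-2)*0))*(-5))*(-68) = ((6 + 2 + 2*0)*(-5))*(-68) = ((6 + 2 + 0)*(-5))*(-68) = (8*(-5))*(-68) = -40*(-68) = 2720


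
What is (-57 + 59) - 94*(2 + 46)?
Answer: -4510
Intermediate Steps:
(-57 + 59) - 94*(2 + 46) = 2 - 94*48 = 2 - 4512 = -4510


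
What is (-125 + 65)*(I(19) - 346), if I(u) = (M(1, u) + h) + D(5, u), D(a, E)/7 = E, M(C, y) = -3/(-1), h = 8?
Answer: 12120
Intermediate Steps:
M(C, y) = 3 (M(C, y) = -3*(-1) = 3)
D(a, E) = 7*E
I(u) = 11 + 7*u (I(u) = (3 + 8) + 7*u = 11 + 7*u)
(-125 + 65)*(I(19) - 346) = (-125 + 65)*((11 + 7*19) - 346) = -60*((11 + 133) - 346) = -60*(144 - 346) = -60*(-202) = 12120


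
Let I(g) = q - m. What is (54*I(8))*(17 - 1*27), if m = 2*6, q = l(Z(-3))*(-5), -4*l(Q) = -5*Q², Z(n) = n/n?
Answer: 9855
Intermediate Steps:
Z(n) = 1
l(Q) = 5*Q²/4 (l(Q) = -(-5)*Q²/4 = 5*Q²/4)
q = -25/4 (q = ((5/4)*1²)*(-5) = ((5/4)*1)*(-5) = (5/4)*(-5) = -25/4 ≈ -6.2500)
m = 12
I(g) = -73/4 (I(g) = -25/4 - 1*12 = -25/4 - 12 = -73/4)
(54*I(8))*(17 - 1*27) = (54*(-73/4))*(17 - 1*27) = -1971*(17 - 27)/2 = -1971/2*(-10) = 9855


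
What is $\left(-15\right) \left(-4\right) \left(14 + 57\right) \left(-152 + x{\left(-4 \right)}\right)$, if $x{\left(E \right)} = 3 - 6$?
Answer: $-660300$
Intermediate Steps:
$x{\left(E \right)} = -3$ ($x{\left(E \right)} = 3 - 6 = -3$)
$\left(-15\right) \left(-4\right) \left(14 + 57\right) \left(-152 + x{\left(-4 \right)}\right) = \left(-15\right) \left(-4\right) \left(14 + 57\right) \left(-152 - 3\right) = 60 \cdot 71 \left(-155\right) = 60 \left(-11005\right) = -660300$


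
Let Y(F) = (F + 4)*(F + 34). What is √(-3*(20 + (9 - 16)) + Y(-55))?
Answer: 2*√258 ≈ 32.125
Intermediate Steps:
Y(F) = (4 + F)*(34 + F)
√(-3*(20 + (9 - 16)) + Y(-55)) = √(-3*(20 + (9 - 16)) + (136 + (-55)² + 38*(-55))) = √(-3*(20 - 7) + (136 + 3025 - 2090)) = √(-3*13 + 1071) = √(-39 + 1071) = √1032 = 2*√258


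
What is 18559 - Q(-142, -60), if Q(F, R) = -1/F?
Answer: 2635377/142 ≈ 18559.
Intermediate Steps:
18559 - Q(-142, -60) = 18559 - (-1)/(-142) = 18559 - (-1)*(-1)/142 = 18559 - 1*1/142 = 18559 - 1/142 = 2635377/142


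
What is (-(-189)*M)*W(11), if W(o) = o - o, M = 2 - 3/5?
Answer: 0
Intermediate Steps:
M = 7/5 (M = 2 - 3/5 = 2 - 1*⅗ = 2 - ⅗ = 7/5 ≈ 1.4000)
W(o) = 0
(-(-189)*M)*W(11) = -(-189)*7/5*0 = -27*(-49/5)*0 = (1323/5)*0 = 0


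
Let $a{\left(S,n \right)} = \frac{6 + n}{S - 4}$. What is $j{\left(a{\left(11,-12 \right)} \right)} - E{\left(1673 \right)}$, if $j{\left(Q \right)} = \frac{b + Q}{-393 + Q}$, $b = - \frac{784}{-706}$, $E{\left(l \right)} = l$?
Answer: $- \frac{1628199359}{973221} \approx -1673.0$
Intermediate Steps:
$b = \frac{392}{353}$ ($b = \left(-784\right) \left(- \frac{1}{706}\right) = \frac{392}{353} \approx 1.1105$)
$a{\left(S,n \right)} = \frac{6 + n}{-4 + S}$
$j{\left(Q \right)} = \frac{\frac{392}{353} + Q}{-393 + Q}$
$j{\left(a{\left(11,-12 \right)} \right)} - E{\left(1673 \right)} = \frac{\frac{392}{353} + \frac{6 - 12}{-4 + 11}}{-393 + \frac{6 - 12}{-4 + 11}} - 1673 = \frac{\frac{392}{353} + \frac{1}{7} \left(-6\right)}{-393 + \frac{1}{7} \left(-6\right)} - 1673 = \frac{\frac{392}{353} - \frac{6}{7}}{-393 - \frac{6}{7}} - 1673 = \frac{1}{- \frac{2757}{7}} \cdot \frac{626}{2471} - 1673 = \left(- \frac{7}{2757}\right) \frac{626}{2471} - 1673 = - \frac{626}{973221} - 1673 = - \frac{1628199359}{973221}$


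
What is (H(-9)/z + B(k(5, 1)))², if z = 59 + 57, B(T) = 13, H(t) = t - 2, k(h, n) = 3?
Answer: 2241009/13456 ≈ 166.54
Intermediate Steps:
H(t) = -2 + t
z = 116
(H(-9)/z + B(k(5, 1)))² = ((-2 - 9)/116 + 13)² = (-11*1/116 + 13)² = (-11/116 + 13)² = (1497/116)² = 2241009/13456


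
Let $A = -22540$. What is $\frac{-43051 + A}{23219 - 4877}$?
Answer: $- \frac{65591}{18342} \approx -3.576$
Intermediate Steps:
$\frac{-43051 + A}{23219 - 4877} = \frac{-43051 - 22540}{23219 - 4877} = - \frac{65591}{18342}$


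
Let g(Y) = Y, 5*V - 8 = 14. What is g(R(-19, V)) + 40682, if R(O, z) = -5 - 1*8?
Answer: 40669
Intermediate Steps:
V = 22/5 (V = 8/5 + (⅕)*14 = 8/5 + 14/5 = 22/5 ≈ 4.4000)
R(O, z) = -13 (R(O, z) = -5 - 8 = -13)
g(R(-19, V)) + 40682 = -13 + 40682 = 40669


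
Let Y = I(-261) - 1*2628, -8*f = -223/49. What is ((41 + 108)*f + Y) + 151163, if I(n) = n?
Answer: 58156635/392 ≈ 1.4836e+5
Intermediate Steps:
f = 223/392 (f = -(-223)/(8*49) = -⅛*(-223/49) = 223/392 ≈ 0.56888)
Y = -2889 (Y = -261 - 1*2628 = -261 - 2628 = -2889)
((41 + 108)*f + Y) + 151163 = ((41 + 108)*(223/392) - 2889) + 151163 = (149*(223/392) - 2889) + 151163 = (33227/392 - 2889) + 151163 = -1099261/392 + 151163 = 58156635/392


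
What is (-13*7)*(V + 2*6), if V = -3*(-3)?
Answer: -1911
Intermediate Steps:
V = 9
(-13*7)*(V + 2*6) = (-13*7)*(9 + 2*6) = -91*(9 + 12) = -91*21 = -1911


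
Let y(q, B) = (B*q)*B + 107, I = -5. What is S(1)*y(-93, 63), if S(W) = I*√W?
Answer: 1845050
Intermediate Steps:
y(q, B) = 107 + q*B² (y(q, B) = q*B² + 107 = 107 + q*B²)
S(W) = -5*√W
S(1)*y(-93, 63) = (-5*√1)*(107 - 93*63²) = (-5*1)*(107 - 93*3969) = -5*(107 - 369117) = -5*(-369010) = 1845050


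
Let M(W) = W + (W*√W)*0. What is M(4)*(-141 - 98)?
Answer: -956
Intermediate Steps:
M(W) = W (M(W) = W + W^(3/2)*0 = W + 0 = W)
M(4)*(-141 - 98) = 4*(-141 - 98) = 4*(-239) = -956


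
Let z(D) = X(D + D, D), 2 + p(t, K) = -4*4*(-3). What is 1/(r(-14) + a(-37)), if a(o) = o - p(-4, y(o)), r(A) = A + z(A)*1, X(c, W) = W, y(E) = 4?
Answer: -1/111 ≈ -0.0090090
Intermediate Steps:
p(t, K) = 46 (p(t, K) = -2 - 4*4*(-3) = -2 - 16*(-3) = -2 + 48 = 46)
z(D) = D
r(A) = 2*A (r(A) = A + A*1 = A + A = 2*A)
a(o) = -46 + o (a(o) = o - 1*46 = o - 46 = -46 + o)
1/(r(-14) + a(-37)) = 1/(2*(-14) + (-46 - 37)) = 1/(-28 - 83) = 1/(-111) = -1/111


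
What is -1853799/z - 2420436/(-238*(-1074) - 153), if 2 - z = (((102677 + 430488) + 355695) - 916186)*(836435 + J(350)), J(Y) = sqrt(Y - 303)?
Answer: -105373789310679955823592157/11121323768611157904522229 + 25328455737*sqrt(47)/261208031862909302186 ≈ -9.4749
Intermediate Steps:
J(Y) = sqrt(-303 + Y)
z = 22856422812 + 27326*sqrt(47) (z = 2 - (((102677 + 430488) + 355695) - 916186)*(836435 + sqrt(-303 + 350)) = 2 - ((533165 + 355695) - 916186)*(836435 + sqrt(47)) = 2 - (888860 - 916186)*(836435 + sqrt(47)) = 2 - (-27326)*(836435 + sqrt(47)) = 2 - (-22856422810 - 27326*sqrt(47)) = 2 + (22856422810 + 27326*sqrt(47)) = 22856422812 + 27326*sqrt(47) ≈ 2.2857e+10)
-1853799/z - 2420436/(-238*(-1074) - 153) = -1853799/(22856422812 + 27326*sqrt(47)) - 2420436/(-238*(-1074) - 153) = -1853799/(22856422812 + 27326*sqrt(47)) - 2420436/(255612 - 153) = -1853799/(22856422812 + 27326*sqrt(47)) - 2420436/255459 = -1853799/(22856422812 + 27326*sqrt(47)) - 2420436*1/255459 = -1853799/(22856422812 + 27326*sqrt(47)) - 806812/85153 = -806812/85153 - 1853799/(22856422812 + 27326*sqrt(47))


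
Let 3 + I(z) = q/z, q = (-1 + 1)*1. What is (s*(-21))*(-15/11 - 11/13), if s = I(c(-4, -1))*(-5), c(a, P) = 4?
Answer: 99540/143 ≈ 696.08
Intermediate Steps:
q = 0 (q = 0*1 = 0)
I(z) = -3 (I(z) = -3 + 0/z = -3 + 0 = -3)
s = 15 (s = -3*(-5) = 15)
(s*(-21))*(-15/11 - 11/13) = (15*(-21))*(-15/11 - 11/13) = -315*(-15*1/11 - 11*1/13) = -315*(-15/11 - 11/13) = -315*(-316/143) = 99540/143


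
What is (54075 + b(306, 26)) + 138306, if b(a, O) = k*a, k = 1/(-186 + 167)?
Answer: 3654933/19 ≈ 1.9237e+5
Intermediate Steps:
k = -1/19 (k = 1/(-19) = -1/19 ≈ -0.052632)
b(a, O) = -a/19
(54075 + b(306, 26)) + 138306 = (54075 - 1/19*306) + 138306 = (54075 - 306/19) + 138306 = 1027119/19 + 138306 = 3654933/19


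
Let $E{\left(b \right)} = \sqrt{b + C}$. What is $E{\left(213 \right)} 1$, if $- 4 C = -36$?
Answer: $\sqrt{222} \approx 14.9$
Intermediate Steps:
$C = 9$ ($C = \left(- \frac{1}{4}\right) \left(-36\right) = 9$)
$E{\left(b \right)} = \sqrt{9 + b}$ ($E{\left(b \right)} = \sqrt{b + 9} = \sqrt{9 + b}$)
$E{\left(213 \right)} 1 = \sqrt{9 + 213} \cdot 1 = \sqrt{222} \cdot 1 = \sqrt{222}$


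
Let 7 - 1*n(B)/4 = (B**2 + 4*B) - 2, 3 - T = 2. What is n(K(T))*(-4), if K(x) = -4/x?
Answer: -144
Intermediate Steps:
T = 1 (T = 3 - 1*2 = 3 - 2 = 1)
n(B) = 36 - 16*B - 4*B**2 (n(B) = 28 - 4*((B**2 + 4*B) - 2) = 28 - 4*(-2 + B**2 + 4*B) = 28 + (8 - 16*B - 4*B**2) = 36 - 16*B - 4*B**2)
n(K(T))*(-4) = (36 - (-64)/1 - 4*(-4/1)**2)*(-4) = (36 - (-64) - 4*(-4*1)**2)*(-4) = (36 - 16*(-4) - 4*(-4)**2)*(-4) = (36 + 64 - 4*16)*(-4) = (36 + 64 - 64)*(-4) = 36*(-4) = -144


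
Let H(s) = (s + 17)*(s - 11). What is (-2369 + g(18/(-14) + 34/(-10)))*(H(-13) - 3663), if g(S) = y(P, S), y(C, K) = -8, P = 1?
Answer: 8935143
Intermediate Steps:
H(s) = (-11 + s)*(17 + s) (H(s) = (17 + s)*(-11 + s) = (-11 + s)*(17 + s))
g(S) = -8
(-2369 + g(18/(-14) + 34/(-10)))*(H(-13) - 3663) = (-2369 - 8)*((-187 + (-13)**2 + 6*(-13)) - 3663) = -2377*((-187 + 169 - 78) - 3663) = -2377*(-96 - 3663) = -2377*(-3759) = 8935143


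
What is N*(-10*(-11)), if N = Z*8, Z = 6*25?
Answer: 132000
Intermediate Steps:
Z = 150
N = 1200 (N = 150*8 = 1200)
N*(-10*(-11)) = 1200*(-10*(-11)) = 1200*110 = 132000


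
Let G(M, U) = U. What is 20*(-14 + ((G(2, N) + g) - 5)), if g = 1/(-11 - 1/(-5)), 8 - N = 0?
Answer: -5990/27 ≈ -221.85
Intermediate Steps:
N = 8 (N = 8 - 1*0 = 8 + 0 = 8)
g = -5/54 (g = 1/(-11 - 1*(-⅕)) = 1/(-11 + ⅕) = 1/(-54/5) = -5/54 ≈ -0.092593)
20*(-14 + ((G(2, N) + g) - 5)) = 20*(-14 + ((8 - 5/54) - 5)) = 20*(-14 + (427/54 - 5)) = 20*(-14 + 157/54) = 20*(-599/54) = -5990/27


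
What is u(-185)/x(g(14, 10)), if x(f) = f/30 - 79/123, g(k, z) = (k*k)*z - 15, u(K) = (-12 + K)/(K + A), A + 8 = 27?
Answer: 24231/1310653 ≈ 0.018488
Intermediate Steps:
A = 19 (A = -8 + 27 = 19)
u(K) = (-12 + K)/(19 + K) (u(K) = (-12 + K)/(K + 19) = (-12 + K)/(19 + K))
g(k, z) = -15 + z*k**2 (g(k, z) = k**2*z - 15 = z*k**2 - 15 = -15 + z*k**2)
x(f) = -79/123 + f/30 (x(f) = f*(1/30) - 79*1/123 = f/30 - 79/123 = -79/123 + f/30)
u(-185)/x(g(14, 10)) = ((-12 - 185)/(19 - 185))/(-79/123 + (-15 + 10*14**2)/30) = (-197/(-166))/(-79/123 + (-15 + 10*196)/30) = (-1/166*(-197))/(-79/123 + (-15 + 1960)/30) = 197/(166*(-79/123 + (1/30)*1945)) = 197/(166*(-79/123 + 389/6)) = 197/(166*(15791/246)) = (197/166)*(246/15791) = 24231/1310653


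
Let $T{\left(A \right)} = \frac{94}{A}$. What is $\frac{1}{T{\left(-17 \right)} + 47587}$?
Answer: $\frac{17}{808885} \approx 2.1017 \cdot 10^{-5}$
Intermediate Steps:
$\frac{1}{T{\left(-17 \right)} + 47587} = \frac{1}{\frac{94}{-17} + 47587} = \frac{1}{94 \left(- \frac{1}{17}\right) + 47587} = \frac{1}{- \frac{94}{17} + 47587} = \frac{1}{\frac{808885}{17}} = \frac{17}{808885}$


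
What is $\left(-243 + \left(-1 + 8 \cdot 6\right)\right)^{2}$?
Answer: $38416$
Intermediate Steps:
$\left(-243 + \left(-1 + 8 \cdot 6\right)\right)^{2} = \left(-243 + \left(-1 + 48\right)\right)^{2} = \left(-243 + 47\right)^{2} = \left(-196\right)^{2} = 38416$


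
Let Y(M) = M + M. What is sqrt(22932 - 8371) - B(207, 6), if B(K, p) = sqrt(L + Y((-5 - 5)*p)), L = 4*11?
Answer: sqrt(14561) - 2*I*sqrt(19) ≈ 120.67 - 8.7178*I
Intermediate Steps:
Y(M) = 2*M
L = 44
B(K, p) = sqrt(44 - 20*p) (B(K, p) = sqrt(44 + 2*((-5 - 5)*p)) = sqrt(44 + 2*(-10*p)) = sqrt(44 - 20*p))
sqrt(22932 - 8371) - B(207, 6) = sqrt(22932 - 8371) - 2*sqrt(11 - 5*6) = sqrt(14561) - 2*sqrt(11 - 30) = sqrt(14561) - 2*sqrt(-19) = sqrt(14561) - 2*I*sqrt(19)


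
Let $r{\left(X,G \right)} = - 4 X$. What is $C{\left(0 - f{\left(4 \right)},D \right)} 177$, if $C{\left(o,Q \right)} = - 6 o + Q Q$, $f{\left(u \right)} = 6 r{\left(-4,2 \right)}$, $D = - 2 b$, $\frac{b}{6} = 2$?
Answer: $203904$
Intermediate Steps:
$b = 12$ ($b = 6 \cdot 2 = 12$)
$D = -24$ ($D = \left(-2\right) 12 = -24$)
$f{\left(u \right)} = 96$ ($f{\left(u \right)} = 6 \left(\left(-4\right) \left(-4\right)\right) = 6 \cdot 16 = 96$)
$C{\left(o,Q \right)} = Q^{2} - 6 o$ ($C{\left(o,Q \right)} = - 6 o + Q^{2} = Q^{2} - 6 o$)
$C{\left(0 - f{\left(4 \right)},D \right)} 177 = \left(\left(-24\right)^{2} - 6 \left(0 - 96\right)\right) 177 = \left(576 - 6 \left(0 - 96\right)\right) 177 = \left(576 - -576\right) 177 = \left(576 + 576\right) 177 = 1152 \cdot 177 = 203904$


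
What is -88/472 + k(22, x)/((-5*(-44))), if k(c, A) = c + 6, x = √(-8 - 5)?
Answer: -192/3245 ≈ -0.059168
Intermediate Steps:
x = I*√13 (x = √(-13) = I*√13 ≈ 3.6056*I)
k(c, A) = 6 + c
-88/472 + k(22, x)/((-5*(-44))) = -88/472 + (6 + 22)/((-5*(-44))) = -88*1/472 + 28/220 = -11/59 + 28*(1/220) = -11/59 + 7/55 = -192/3245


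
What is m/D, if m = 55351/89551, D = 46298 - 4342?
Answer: 55351/3757201756 ≈ 1.4732e-5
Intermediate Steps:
D = 41956
m = 55351/89551 (m = 55351*(1/89551) = 55351/89551 ≈ 0.61809)
m/D = (55351/89551)/41956 = (55351/89551)*(1/41956) = 55351/3757201756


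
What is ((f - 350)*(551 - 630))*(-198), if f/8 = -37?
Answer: -10104732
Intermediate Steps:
f = -296 (f = 8*(-37) = -296)
((f - 350)*(551 - 630))*(-198) = ((-296 - 350)*(551 - 630))*(-198) = -646*(-79)*(-198) = 51034*(-198) = -10104732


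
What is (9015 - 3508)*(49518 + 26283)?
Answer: 417436107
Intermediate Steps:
(9015 - 3508)*(49518 + 26283) = 5507*75801 = 417436107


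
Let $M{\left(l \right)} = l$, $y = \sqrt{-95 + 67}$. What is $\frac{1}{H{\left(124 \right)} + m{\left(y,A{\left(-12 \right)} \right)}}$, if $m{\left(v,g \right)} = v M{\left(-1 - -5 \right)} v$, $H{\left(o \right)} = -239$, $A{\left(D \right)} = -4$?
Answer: $- \frac{1}{351} \approx -0.002849$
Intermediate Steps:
$y = 2 i \sqrt{7}$ ($y = \sqrt{-28} = 2 i \sqrt{7} \approx 5.2915 i$)
$m{\left(v,g \right)} = 4 v^{2}$ ($m{\left(v,g \right)} = v \left(-1 - -5\right) v = v \left(-1 + 5\right) v = v 4 v = 4 v v = 4 v^{2}$)
$\frac{1}{H{\left(124 \right)} + m{\left(y,A{\left(-12 \right)} \right)}} = \frac{1}{-239 + 4 \left(2 i \sqrt{7}\right)^{2}} = \frac{1}{-239 + 4 \left(-28\right)} = \frac{1}{-239 - 112} = \frac{1}{-351} = - \frac{1}{351}$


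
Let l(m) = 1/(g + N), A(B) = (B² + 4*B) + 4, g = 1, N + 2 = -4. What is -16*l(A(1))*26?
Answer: 416/5 ≈ 83.200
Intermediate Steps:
N = -6 (N = -2 - 4 = -6)
A(B) = 4 + B² + 4*B
l(m) = -⅕ (l(m) = 1/(1 - 6) = 1/(-5) = -⅕)
-16*l(A(1))*26 = -16*(-⅕)*26 = (16/5)*26 = 416/5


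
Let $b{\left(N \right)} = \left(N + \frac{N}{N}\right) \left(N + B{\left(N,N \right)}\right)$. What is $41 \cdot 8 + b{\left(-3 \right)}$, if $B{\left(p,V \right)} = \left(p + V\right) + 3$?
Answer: $340$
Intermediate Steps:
$B{\left(p,V \right)} = 3 + V + p$ ($B{\left(p,V \right)} = \left(V + p\right) + 3 = 3 + V + p$)
$b{\left(N \right)} = \left(1 + N\right) \left(3 + 3 N\right)$ ($b{\left(N \right)} = \left(N + \frac{N}{N}\right) \left(N + \left(3 + N + N\right)\right) = \left(N + 1\right) \left(N + \left(3 + 2 N\right)\right) = \left(1 + N\right) \left(3 + 3 N\right)$)
$41 \cdot 8 + b{\left(-3 \right)} = 41 \cdot 8 + \left(3 + 3 \left(-3\right)^{2} + 6 \left(-3\right)\right) = 328 + \left(3 + 3 \cdot 9 - 18\right) = 328 + \left(3 + 27 - 18\right) = 328 + 12 = 340$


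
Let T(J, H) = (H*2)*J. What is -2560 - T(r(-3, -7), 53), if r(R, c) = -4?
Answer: -2136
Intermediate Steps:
T(J, H) = 2*H*J (T(J, H) = (2*H)*J = 2*H*J)
-2560 - T(r(-3, -7), 53) = -2560 - 2*53*(-4) = -2560 - 1*(-424) = -2560 + 424 = -2136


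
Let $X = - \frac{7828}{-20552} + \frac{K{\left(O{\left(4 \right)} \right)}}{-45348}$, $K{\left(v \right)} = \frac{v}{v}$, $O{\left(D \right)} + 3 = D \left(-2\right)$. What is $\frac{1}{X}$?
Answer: $\frac{116499012}{44370449} \approx 2.6256$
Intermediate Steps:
$O{\left(D \right)} = -3 - 2 D$ ($O{\left(D \right)} = -3 + D \left(-2\right) = -3 - 2 D$)
$K{\left(v \right)} = 1$
$X = \frac{44370449}{116499012}$ ($X = - \frac{7828}{-20552} + 1 \frac{1}{-45348} = \left(-7828\right) \left(- \frac{1}{20552}\right) + 1 \left(- \frac{1}{45348}\right) = \frac{1957}{5138} - \frac{1}{45348} = \frac{44370449}{116499012} \approx 0.38087$)
$\frac{1}{X} = \frac{1}{\frac{44370449}{116499012}} = \frac{116499012}{44370449}$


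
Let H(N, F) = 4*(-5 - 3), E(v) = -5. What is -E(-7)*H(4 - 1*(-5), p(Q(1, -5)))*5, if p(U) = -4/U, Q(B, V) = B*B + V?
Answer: -800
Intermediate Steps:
Q(B, V) = V + B**2 (Q(B, V) = B**2 + V = V + B**2)
H(N, F) = -32 (H(N, F) = 4*(-8) = -32)
-E(-7)*H(4 - 1*(-5), p(Q(1, -5)))*5 = -(-5*(-32))*5 = -160*5 = -1*800 = -800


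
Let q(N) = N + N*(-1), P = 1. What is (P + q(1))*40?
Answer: 40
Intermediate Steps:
q(N) = 0 (q(N) = N - N = 0)
(P + q(1))*40 = (1 + 0)*40 = 1*40 = 40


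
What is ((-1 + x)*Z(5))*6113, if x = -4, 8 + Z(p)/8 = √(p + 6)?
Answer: 1956160 - 244520*√11 ≈ 1.1452e+6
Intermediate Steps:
Z(p) = -64 + 8*√(6 + p) (Z(p) = -64 + 8*√(p + 6) = -64 + 8*√(6 + p))
((-1 + x)*Z(5))*6113 = ((-1 - 4)*(-64 + 8*√(6 + 5)))*6113 = -5*(-64 + 8*√11)*6113 = (320 - 40*√11)*6113 = 1956160 - 244520*√11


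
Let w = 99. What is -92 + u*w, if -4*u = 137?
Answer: -13931/4 ≈ -3482.8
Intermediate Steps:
u = -137/4 (u = -¼*137 = -137/4 ≈ -34.250)
-92 + u*w = -92 - 137/4*99 = -92 - 13563/4 = -13931/4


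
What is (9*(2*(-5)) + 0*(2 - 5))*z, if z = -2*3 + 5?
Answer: 90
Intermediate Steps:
z = -1 (z = -6 + 5 = -1)
(9*(2*(-5)) + 0*(2 - 5))*z = (9*(2*(-5)) + 0*(2 - 5))*(-1) = (9*(-10) + 0*(-3))*(-1) = (-90 + 0)*(-1) = -90*(-1) = 90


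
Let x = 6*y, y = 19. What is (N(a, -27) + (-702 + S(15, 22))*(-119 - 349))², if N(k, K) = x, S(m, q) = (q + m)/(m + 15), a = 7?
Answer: 2690794052496/25 ≈ 1.0763e+11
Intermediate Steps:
S(m, q) = (m + q)/(15 + m)
x = 114 (x = 6*19 = 114)
N(k, K) = 114
(N(a, -27) + (-702 + S(15, 22))*(-119 - 349))² = (114 + (-702 + (15 + 22)/(15 + 15))*(-119 - 349))² = (114 + (-702 + 37/30)*(-468))² = (114 - 21023/30*(-468))² = (114 + 1639794/5)² = (1640364/5)² = 2690794052496/25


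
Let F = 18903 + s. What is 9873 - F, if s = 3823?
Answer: -12853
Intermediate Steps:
F = 22726 (F = 18903 + 3823 = 22726)
9873 - F = 9873 - 1*22726 = 9873 - 22726 = -12853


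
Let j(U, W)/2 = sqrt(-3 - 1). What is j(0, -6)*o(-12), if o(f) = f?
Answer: -48*I ≈ -48.0*I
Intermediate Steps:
j(U, W) = 4*I (j(U, W) = 2*sqrt(-3 - 1) = 2*sqrt(-4) = 2*(2*I) = 4*I)
j(0, -6)*o(-12) = (4*I)*(-12) = -48*I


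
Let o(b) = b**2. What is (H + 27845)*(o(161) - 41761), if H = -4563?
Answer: -368786880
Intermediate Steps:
(H + 27845)*(o(161) - 41761) = (-4563 + 27845)*(161**2 - 41761) = 23282*(25921 - 41761) = 23282*(-15840) = -368786880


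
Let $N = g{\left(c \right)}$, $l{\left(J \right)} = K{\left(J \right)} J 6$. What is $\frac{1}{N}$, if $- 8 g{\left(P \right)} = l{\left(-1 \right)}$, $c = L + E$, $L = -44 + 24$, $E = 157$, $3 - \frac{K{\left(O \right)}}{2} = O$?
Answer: $\frac{1}{6} \approx 0.16667$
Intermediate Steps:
$K{\left(O \right)} = 6 - 2 O$
$L = -20$
$c = 137$ ($c = -20 + 157 = 137$)
$l{\left(J \right)} = 6 J \left(6 - 2 J\right)$ ($l{\left(J \right)} = \left(6 - 2 J\right) J 6 = J \left(6 - 2 J\right) 6 = 6 J \left(6 - 2 J\right)$)
$g{\left(P \right)} = 6$ ($g{\left(P \right)} = - \frac{12 \left(-1\right) \left(3 - -1\right)}{8} = - \frac{12 \left(-1\right) \left(3 + 1\right)}{8} = - \frac{12 \left(-1\right) 4}{8} = \left(- \frac{1}{8}\right) \left(-48\right) = 6$)
$N = 6$
$\frac{1}{N} = \frac{1}{6}$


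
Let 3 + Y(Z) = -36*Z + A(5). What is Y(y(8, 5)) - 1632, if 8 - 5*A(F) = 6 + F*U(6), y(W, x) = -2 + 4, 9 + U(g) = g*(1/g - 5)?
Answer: -8343/5 ≈ -1668.6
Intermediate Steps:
U(g) = -9 + g*(-5 + 1/g) (U(g) = -9 + g*(1/g - 5) = -9 + g*(-5 + 1/g))
y(W, x) = 2
A(F) = 2/5 + 38*F/5 (A(F) = 8/5 - (6 + F*(-8 - 5*6))/5 = 8/5 - (6 + F*(-8 - 30))/5 = 8/5 - (6 + F*(-38))/5 = 8/5 - (6 - 38*F)/5 = 8/5 + (-6/5 + 38*F/5) = 2/5 + 38*F/5)
Y(Z) = 177/5 - 36*Z (Y(Z) = -3 + (-36*Z + (2/5 + (38/5)*5)) = -3 + (-36*Z + (2/5 + 38)) = -3 + (-36*Z + 192/5) = -3 + (192/5 - 36*Z) = 177/5 - 36*Z)
Y(y(8, 5)) - 1632 = (177/5 - 36*2) - 1632 = (177/5 - 72) - 1632 = -183/5 - 1632 = -8343/5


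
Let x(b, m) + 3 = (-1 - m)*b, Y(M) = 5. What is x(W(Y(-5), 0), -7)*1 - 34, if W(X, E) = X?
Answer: -7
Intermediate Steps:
x(b, m) = -3 + b*(-1 - m) (x(b, m) = -3 + (-1 - m)*b = -3 + b*(-1 - m))
x(W(Y(-5), 0), -7)*1 - 34 = (-3 - 1*5 - 1*5*(-7))*1 - 34 = (-3 - 5 + 35)*1 - 34 = 27*1 - 34 = 27 - 34 = -7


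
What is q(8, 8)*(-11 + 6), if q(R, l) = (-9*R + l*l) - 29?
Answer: 185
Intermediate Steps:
q(R, l) = -29 + l² - 9*R (q(R, l) = (-9*R + l²) - 29 = (l² - 9*R) - 29 = -29 + l² - 9*R)
q(8, 8)*(-11 + 6) = (-29 + 8² - 9*8)*(-11 + 6) = (-29 + 64 - 72)*(-5) = -37*(-5) = 185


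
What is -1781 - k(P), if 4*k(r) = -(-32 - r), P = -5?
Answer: -7151/4 ≈ -1787.8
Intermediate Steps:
k(r) = 8 + r/4 (k(r) = (-(-32 - r))/4 = (32 + r)/4 = 8 + r/4)
-1781 - k(P) = -1781 - (8 + (1/4)*(-5)) = -1781 - (8 - 5/4) = -1781 - 1*27/4 = -1781 - 27/4 = -7151/4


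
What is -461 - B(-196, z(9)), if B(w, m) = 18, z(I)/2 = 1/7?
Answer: -479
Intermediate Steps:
z(I) = 2/7
-461 - B(-196, z(9)) = -461 - 1*18 = -461 - 18 = -479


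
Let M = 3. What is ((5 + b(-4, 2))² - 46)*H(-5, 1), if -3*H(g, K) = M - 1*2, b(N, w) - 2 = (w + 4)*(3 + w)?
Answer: -441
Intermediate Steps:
b(N, w) = 2 + (3 + w)*(4 + w) (b(N, w) = 2 + (w + 4)*(3 + w) = 2 + (4 + w)*(3 + w) = 2 + (3 + w)*(4 + w))
H(g, K) = -⅓ (H(g, K) = -(3 - 1*2)/3 = -(3 - 2)/3 = -⅓*1 = -⅓)
((5 + b(-4, 2))² - 46)*H(-5, 1) = ((5 + (14 + 2² + 7*2))² - 46)*(-⅓) = ((5 + (14 + 4 + 14))² - 46)*(-⅓) = ((5 + 32)² - 46)*(-⅓) = (37² - 46)*(-⅓) = (1369 - 46)*(-⅓) = 1323*(-⅓) = -441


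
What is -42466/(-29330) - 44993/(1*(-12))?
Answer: 660077141/175980 ≈ 3750.9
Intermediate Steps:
-42466/(-29330) - 44993/(1*(-12)) = -42466*(-1/29330) - 44993/(-12) = 21233/14665 - 44993*(-1/12) = 21233/14665 + 44993/12 = 660077141/175980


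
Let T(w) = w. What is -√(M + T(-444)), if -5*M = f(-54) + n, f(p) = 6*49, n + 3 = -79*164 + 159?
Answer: -√51430/5 ≈ -45.356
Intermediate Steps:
n = -12800 (n = -3 + (-79*164 + 159) = -3 + (-12956 + 159) = -3 - 12797 = -12800)
f(p) = 294
M = 12506/5 (M = -(294 - 12800)/5 = -⅕*(-12506) = 12506/5 ≈ 2501.2)
-√(M + T(-444)) = -√(12506/5 - 444) = -√(10286/5) = -√51430/5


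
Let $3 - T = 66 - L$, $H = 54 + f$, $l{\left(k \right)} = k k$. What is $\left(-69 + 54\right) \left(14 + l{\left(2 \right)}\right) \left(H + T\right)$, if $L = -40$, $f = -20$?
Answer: $18630$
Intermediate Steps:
$l{\left(k \right)} = k^{2}$
$H = 34$ ($H = 54 - 20 = 34$)
$T = -103$ ($T = 3 - \left(66 - -40\right) = 3 - \left(66 + 40\right) = 3 - 106 = -103$)
$\left(-69 + 54\right) \left(14 + l{\left(2 \right)}\right) \left(H + T\right) = \left(-69 + 54\right) \left(14 + 2^{2}\right) \left(34 - 103\right) = - 15 \left(14 + 4\right) \left(-69\right) = \left(-15\right) 18 \left(-69\right) = \left(-270\right) \left(-69\right) = 18630$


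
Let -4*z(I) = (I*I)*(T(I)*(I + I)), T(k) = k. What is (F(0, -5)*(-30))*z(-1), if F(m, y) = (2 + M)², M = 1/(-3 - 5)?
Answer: 3375/64 ≈ 52.734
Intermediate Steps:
M = -⅛ (M = 1/(-8) = -⅛ ≈ -0.12500)
F(m, y) = 225/64 (F(m, y) = (2 - ⅛)² = (15/8)² = 225/64)
z(I) = -I⁴/2 (z(I) = -I*I*I*(I + I)/4 = -I²*I*(2*I)/4 = -I²*2*I²/4 = -I⁴/2)
(F(0, -5)*(-30))*z(-1) = ((225/64)*(-30))*(-½*(-1)⁴) = -(-3375)/64 = -3375/32*(-½) = 3375/64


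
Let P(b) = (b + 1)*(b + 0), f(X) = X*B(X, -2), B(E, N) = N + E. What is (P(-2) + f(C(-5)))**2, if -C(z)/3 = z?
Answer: 38809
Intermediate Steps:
C(z) = -3*z
B(E, N) = E + N
f(X) = X*(-2 + X) (f(X) = X*(X - 2) = X*(-2 + X))
P(b) = b*(1 + b) (P(b) = (1 + b)*b = b*(1 + b))
(P(-2) + f(C(-5)))**2 = (-2*(1 - 2) + (-3*(-5))*(-2 - 3*(-5)))**2 = (-2*(-1) + 15*(-2 + 15))**2 = (2 + 15*13)**2 = (2 + 195)**2 = 197**2 = 38809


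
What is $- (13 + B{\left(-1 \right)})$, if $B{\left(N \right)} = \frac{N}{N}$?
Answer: $-14$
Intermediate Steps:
$B{\left(N \right)} = 1$
$- (13 + B{\left(-1 \right)}) = - (13 + 1) = \left(-1\right) 14 = -14$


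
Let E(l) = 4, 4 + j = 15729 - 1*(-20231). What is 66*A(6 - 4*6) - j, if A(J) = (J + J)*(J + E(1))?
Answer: -2692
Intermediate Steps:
j = 35956 (j = -4 + (15729 - 1*(-20231)) = -4 + (15729 + 20231) = -4 + 35960 = 35956)
A(J) = 2*J*(4 + J) (A(J) = (J + J)*(J + 4) = (2*J)*(4 + J) = 2*J*(4 + J))
66*A(6 - 4*6) - j = 66*(2*(6 - 4*6)*(4 + (6 - 4*6))) - 1*35956 = 66*(2*(6 - 24)*(4 + (6 - 24))) - 35956 = 66*(2*(-18)*(4 - 18)) - 35956 = 66*(2*(-18)*(-14)) - 35956 = 66*504 - 35956 = 33264 - 35956 = -2692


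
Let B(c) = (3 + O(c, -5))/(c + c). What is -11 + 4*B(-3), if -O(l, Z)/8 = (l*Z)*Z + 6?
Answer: -381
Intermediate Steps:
O(l, Z) = -48 - 8*l*Z**2 (O(l, Z) = -8*((l*Z)*Z + 6) = -8*((Z*l)*Z + 6) = -8*(l*Z**2 + 6) = -8*(6 + l*Z**2) = -48 - 8*l*Z**2)
B(c) = (-45 - 200*c)/(2*c) (B(c) = (3 + (-48 - 8*c*(-5)**2))/(c + c) = (3 + (-48 - 8*c*25))/((2*c)) = (3 + (-48 - 200*c))*(1/(2*c)) = (-45 - 200*c)*(1/(2*c)) = (-45 - 200*c)/(2*c))
-11 + 4*B(-3) = -11 + 4*(-100 - 45/2/(-3)) = -11 + 4*(-100 - 45/2*(-1/3)) = -11 + 4*(-100 + 15/2) = -11 + 4*(-185/2) = -11 - 370 = -381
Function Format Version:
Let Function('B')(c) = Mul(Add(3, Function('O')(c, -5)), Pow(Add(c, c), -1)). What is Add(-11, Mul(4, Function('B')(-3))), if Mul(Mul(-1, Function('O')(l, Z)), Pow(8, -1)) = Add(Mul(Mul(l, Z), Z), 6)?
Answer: -381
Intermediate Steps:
Function('O')(l, Z) = Add(-48, Mul(-8, l, Pow(Z, 2))) (Function('O')(l, Z) = Mul(-8, Add(Mul(Mul(l, Z), Z), 6)) = Mul(-8, Add(Mul(Mul(Z, l), Z), 6)) = Mul(-8, Add(Mul(l, Pow(Z, 2)), 6)) = Mul(-8, Add(6, Mul(l, Pow(Z, 2)))) = Add(-48, Mul(-8, l, Pow(Z, 2))))
Function('B')(c) = Mul(Rational(1, 2), Pow(c, -1), Add(-45, Mul(-200, c))) (Function('B')(c) = Mul(Add(3, Add(-48, Mul(-8, c, Pow(-5, 2)))), Pow(Add(c, c), -1)) = Mul(Add(3, Add(-48, Mul(-8, c, 25))), Pow(Mul(2, c), -1)) = Mul(Add(3, Add(-48, Mul(-200, c))), Mul(Rational(1, 2), Pow(c, -1))) = Mul(Add(-45, Mul(-200, c)), Mul(Rational(1, 2), Pow(c, -1))) = Mul(Rational(1, 2), Pow(c, -1), Add(-45, Mul(-200, c))))
Add(-11, Mul(4, Function('B')(-3))) = Add(-11, Mul(4, Add(-100, Mul(Rational(-45, 2), Pow(-3, -1))))) = Add(-11, Mul(4, Add(-100, Mul(Rational(-45, 2), Rational(-1, 3))))) = Add(-11, Mul(4, Add(-100, Rational(15, 2)))) = Add(-11, Mul(4, Rational(-185, 2))) = Add(-11, -370) = -381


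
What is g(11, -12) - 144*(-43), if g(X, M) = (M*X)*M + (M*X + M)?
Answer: 7632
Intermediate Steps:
g(X, M) = M + M*X + X*M**2 (g(X, M) = X*M**2 + (M + M*X) = M + M*X + X*M**2)
g(11, -12) - 144*(-43) = -12*(1 + 11 - 12*11) - 144*(-43) = -12*(1 + 11 - 132) + 6192 = -12*(-120) + 6192 = 1440 + 6192 = 7632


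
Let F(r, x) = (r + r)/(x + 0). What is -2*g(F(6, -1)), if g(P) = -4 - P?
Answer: -16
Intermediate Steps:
F(r, x) = 2*r/x (F(r, x) = (2*r)/x = 2*r/x)
-2*g(F(6, -1)) = -2*(-4 - 2*6/(-1)) = -2*(-4 - 2*6*(-1)) = -2*(-4 - 1*(-12)) = -2*(-4 + 12) = -2*8 = -16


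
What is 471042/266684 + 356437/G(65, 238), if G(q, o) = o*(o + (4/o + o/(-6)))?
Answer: 3998614146/429185471 ≈ 9.3168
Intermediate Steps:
G(q, o) = o*(4/o + 5*o/6) (G(q, o) = o*(o + (4/o + o*(-⅙))) = o*(o + (4/o - o/6)) = o*(4/o + 5*o/6))
471042/266684 + 356437/G(65, 238) = 471042/266684 + 356437/(4 + (⅚)*238²) = 471042*(1/266684) + 356437/(4 + (⅚)*56644) = 21411/12122 + 356437/(4 + 141610/3) = 21411/12122 + 356437/(141622/3) = 21411/12122 + 356437*(3/141622) = 21411/12122 + 1069311/141622 = 3998614146/429185471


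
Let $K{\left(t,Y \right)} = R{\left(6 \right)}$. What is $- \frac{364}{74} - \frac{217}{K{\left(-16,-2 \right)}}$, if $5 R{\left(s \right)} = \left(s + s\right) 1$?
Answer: $- \frac{42329}{444} \approx -95.336$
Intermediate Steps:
$R{\left(s \right)} = \frac{2 s}{5}$ ($R{\left(s \right)} = \frac{\left(s + s\right) 1}{5} = \frac{2 s 1}{5} = \frac{2 s}{5}$)
$K{\left(t,Y \right)} = \frac{12}{5}$ ($K{\left(t,Y \right)} = \frac{2}{5} \cdot 6 = \frac{12}{5}$)
$- \frac{364}{74} - \frac{217}{K{\left(-16,-2 \right)}} = - \frac{364}{74} - \frac{217}{\frac{12}{5}} = \left(-364\right) \frac{1}{74} - \frac{1085}{12} = - \frac{182}{37} - \frac{1085}{12} = - \frac{42329}{444}$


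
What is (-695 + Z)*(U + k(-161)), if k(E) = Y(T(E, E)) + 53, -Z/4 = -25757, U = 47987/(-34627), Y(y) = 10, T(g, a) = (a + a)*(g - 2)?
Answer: 218328888162/34627 ≈ 6.3052e+6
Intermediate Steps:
T(g, a) = 2*a*(-2 + g) (T(g, a) = (2*a)*(-2 + g) = 2*a*(-2 + g))
U = -47987/34627 (U = 47987*(-1/34627) = -47987/34627 ≈ -1.3858)
Z = 103028 (Z = -4*(-25757) = 103028)
k(E) = 63 (k(E) = 10 + 53 = 63)
(-695 + Z)*(U + k(-161)) = (-695 + 103028)*(-47987/34627 + 63) = 102333*(2133514/34627) = 218328888162/34627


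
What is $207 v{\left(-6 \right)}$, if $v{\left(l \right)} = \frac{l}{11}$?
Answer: $- \frac{1242}{11} \approx -112.91$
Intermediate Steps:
$v{\left(l \right)} = \frac{l}{11}$ ($v{\left(l \right)} = l \frac{1}{11} = \frac{l}{11}$)
$207 v{\left(-6 \right)} = 207 \cdot \frac{1}{11} \left(-6\right) = 207 \left(- \frac{6}{11}\right) = - \frac{1242}{11}$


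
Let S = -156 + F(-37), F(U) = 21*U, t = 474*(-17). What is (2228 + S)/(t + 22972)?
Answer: 1295/14914 ≈ 0.086831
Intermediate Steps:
t = -8058
S = -933 (S = -156 + 21*(-37) = -156 - 777 = -933)
(2228 + S)/(t + 22972) = (2228 - 933)/(-8058 + 22972) = 1295/14914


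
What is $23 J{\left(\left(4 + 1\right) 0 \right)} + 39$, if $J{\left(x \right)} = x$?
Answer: $39$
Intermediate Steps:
$23 J{\left(\left(4 + 1\right) 0 \right)} + 39 = 23 \left(4 + 1\right) 0 + 39 = 23 \cdot 5 \cdot 0 + 39 = 23 \cdot 0 + 39 = 0 + 39 = 39$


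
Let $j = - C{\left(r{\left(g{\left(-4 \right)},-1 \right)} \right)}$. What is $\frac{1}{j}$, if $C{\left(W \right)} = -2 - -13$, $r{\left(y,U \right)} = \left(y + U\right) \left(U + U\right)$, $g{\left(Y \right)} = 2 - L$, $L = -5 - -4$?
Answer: $- \frac{1}{11} \approx -0.090909$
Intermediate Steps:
$L = -1$ ($L = -5 + 4 = -1$)
$g{\left(Y \right)} = 3$ ($g{\left(Y \right)} = 2 - -1 = 2 + 1 = 3$)
$r{\left(y,U \right)} = 2 U \left(U + y\right)$ ($r{\left(y,U \right)} = \left(U + y\right) 2 U = 2 U \left(U + y\right)$)
$C{\left(W \right)} = 11$ ($C{\left(W \right)} = -2 + 13 = 11$)
$j = -11$ ($j = \left(-1\right) 11 = -11$)
$\frac{1}{j} = \frac{1}{-11} = - \frac{1}{11}$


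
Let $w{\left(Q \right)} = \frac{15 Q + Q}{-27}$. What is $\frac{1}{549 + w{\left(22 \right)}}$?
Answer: $\frac{27}{14471} \approx 0.0018658$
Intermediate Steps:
$w{\left(Q \right)} = - \frac{16 Q}{27}$ ($w{\left(Q \right)} = 16 Q \left(- \frac{1}{27}\right) = - \frac{16 Q}{27}$)
$\frac{1}{549 + w{\left(22 \right)}} = \frac{1}{549 - \frac{352}{27}} = \frac{1}{\frac{14471}{27}} = \frac{27}{14471}$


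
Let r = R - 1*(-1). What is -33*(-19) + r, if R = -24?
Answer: 604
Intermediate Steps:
r = -23 (r = -24 - 1*(-1) = -24 + 1 = -23)
-33*(-19) + r = -33*(-19) - 23 = 627 - 23 = 604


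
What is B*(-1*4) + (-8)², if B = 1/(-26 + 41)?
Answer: 956/15 ≈ 63.733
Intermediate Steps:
B = 1/15 ≈ 0.066667
B*(-1*4) + (-8)² = (-1*4)/15 + (-8)² = (1/15)*(-4) + 64 = -4/15 + 64 = 956/15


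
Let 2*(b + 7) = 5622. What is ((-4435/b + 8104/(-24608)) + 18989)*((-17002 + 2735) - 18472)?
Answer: -335095159139076/539069 ≈ -6.2162e+8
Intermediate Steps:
b = 2804 (b = -7 + (½)*5622 = -7 + 2811 = 2804)
((-4435/b + 8104/(-24608)) + 18989)*((-17002 + 2735) - 18472) = ((-4435/2804 + 8104/(-24608)) + 18989)*((-17002 + 2735) - 18472) = ((-4435*1/2804 + 8104*(-1/24608)) + 18989)*(-14267 - 18472) = ((-4435/2804 - 1013/3076) + 18989)*(-32739) = (-1030157/539069 + 18989)*(-32739) = (10235351084/539069)*(-32739) = -335095159139076/539069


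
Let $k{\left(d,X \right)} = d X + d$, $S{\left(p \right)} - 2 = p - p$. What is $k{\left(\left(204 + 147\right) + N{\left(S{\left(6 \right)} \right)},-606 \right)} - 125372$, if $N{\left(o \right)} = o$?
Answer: $-338937$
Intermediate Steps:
$S{\left(p \right)} = 2$ ($S{\left(p \right)} = 2 + \left(p - p\right) = 2 + 0 = 2$)
$k{\left(d,X \right)} = d + X d$ ($k{\left(d,X \right)} = X d + d = d + X d$)
$k{\left(\left(204 + 147\right) + N{\left(S{\left(6 \right)} \right)},-606 \right)} - 125372 = \left(\left(204 + 147\right) + 2\right) \left(1 - 606\right) - 125372 = \left(351 + 2\right) \left(-605\right) - 125372 = 353 \left(-605\right) - 125372 = -213565 - 125372 = -338937$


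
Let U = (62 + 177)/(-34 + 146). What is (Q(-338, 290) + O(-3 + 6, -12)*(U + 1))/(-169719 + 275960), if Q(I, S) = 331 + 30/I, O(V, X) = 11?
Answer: 6915997/2010929648 ≈ 0.0034392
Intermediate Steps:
U = 239/112 ≈ 2.1339
(Q(-338, 290) + O(-3 + 6, -12)*(U + 1))/(-169719 + 275960) = ((331 + 30/(-338)) + 11*(239/112 + 1))/(-169719 + 275960) = ((331 + 30*(-1/338)) + 11*(351/112))/106241 = ((331 - 15/169) + 3861/112)*(1/106241) = (55924/169 + 3861/112)*(1/106241) = (6915997/18928)*(1/106241) = 6915997/2010929648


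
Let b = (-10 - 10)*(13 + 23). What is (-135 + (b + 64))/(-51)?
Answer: 791/51 ≈ 15.510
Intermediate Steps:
b = -720 (b = -20*36 = -720)
(-135 + (b + 64))/(-51) = (-135 + (-720 + 64))/(-51) = (-135 - 656)*(-1/51) = -791*(-1/51) = 791/51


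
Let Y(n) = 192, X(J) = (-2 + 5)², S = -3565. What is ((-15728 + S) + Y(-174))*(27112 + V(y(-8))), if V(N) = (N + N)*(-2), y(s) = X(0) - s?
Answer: -516567444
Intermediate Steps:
X(J) = 9 (X(J) = 3² = 9)
y(s) = 9 - s
V(N) = -4*N (V(N) = (2*N)*(-2) = -4*N)
((-15728 + S) + Y(-174))*(27112 + V(y(-8))) = ((-15728 - 3565) + 192)*(27112 - 4*(9 - 1*(-8))) = (-19293 + 192)*(27112 - 4*(9 + 8)) = -19101*(27112 - 4*17) = -19101*(27112 - 68) = -19101*27044 = -516567444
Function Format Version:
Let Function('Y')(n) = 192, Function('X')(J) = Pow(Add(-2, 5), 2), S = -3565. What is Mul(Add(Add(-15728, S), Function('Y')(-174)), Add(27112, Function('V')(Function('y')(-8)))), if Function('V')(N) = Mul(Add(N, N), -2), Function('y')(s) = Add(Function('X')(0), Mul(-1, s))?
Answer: -516567444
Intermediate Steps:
Function('X')(J) = 9 (Function('X')(J) = Pow(3, 2) = 9)
Function('y')(s) = Add(9, Mul(-1, s))
Function('V')(N) = Mul(-4, N) (Function('V')(N) = Mul(Mul(2, N), -2) = Mul(-4, N))
Mul(Add(Add(-15728, S), Function('Y')(-174)), Add(27112, Function('V')(Function('y')(-8)))) = Mul(Add(Add(-15728, -3565), 192), Add(27112, Mul(-4, Add(9, Mul(-1, -8))))) = Mul(Add(-19293, 192), Add(27112, Mul(-4, Add(9, 8)))) = Mul(-19101, Add(27112, Mul(-4, 17))) = Mul(-19101, Add(27112, -68)) = Mul(-19101, 27044) = -516567444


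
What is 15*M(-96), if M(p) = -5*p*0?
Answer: 0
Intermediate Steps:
M(p) = 0
15*M(-96) = 15*0 = 0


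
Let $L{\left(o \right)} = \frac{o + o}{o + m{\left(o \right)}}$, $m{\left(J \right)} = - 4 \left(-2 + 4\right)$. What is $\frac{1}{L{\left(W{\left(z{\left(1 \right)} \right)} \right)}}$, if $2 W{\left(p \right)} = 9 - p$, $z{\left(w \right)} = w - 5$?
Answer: $- \frac{3}{26} \approx -0.11538$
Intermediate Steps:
$z{\left(w \right)} = -5 + w$
$W{\left(p \right)} = \frac{9}{2} - \frac{p}{2}$ ($W{\left(p \right)} = \frac{9 - p}{2} = \frac{9}{2} - \frac{p}{2}$)
$m{\left(J \right)} = -8$ ($m{\left(J \right)} = \left(-4\right) 2 = -8$)
$L{\left(o \right)} = \frac{2 o}{-8 + o}$ ($L{\left(o \right)} = \frac{o + o}{o - 8} = \frac{2 o}{-8 + o}$)
$\frac{1}{L{\left(W{\left(z{\left(1 \right)} \right)} \right)}} = \frac{1}{2 \left(\frac{9}{2} - \frac{-5 + 1}{2}\right) \frac{1}{-8 + \left(\frac{9}{2} - \frac{-5 + 1}{2}\right)}} = \frac{1}{2 \left(\frac{9}{2} - -2\right) \frac{1}{-8 + \left(\frac{9}{2} - -2\right)}} = \frac{1}{2 \left(\frac{9}{2} + 2\right) \frac{1}{-8 + \left(\frac{9}{2} + 2\right)}} = \frac{1}{2 \cdot \frac{13}{2} \frac{1}{-8 + \frac{13}{2}}} = \frac{1}{2 \cdot \frac{13}{2} \frac{1}{- \frac{3}{2}}} = \frac{1}{2 \cdot \frac{13}{2} \left(- \frac{2}{3}\right)} = \frac{1}{- \frac{26}{3}} = - \frac{3}{26}$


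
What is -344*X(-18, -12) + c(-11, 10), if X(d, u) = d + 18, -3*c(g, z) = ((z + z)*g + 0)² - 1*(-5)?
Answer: -16135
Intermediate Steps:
c(g, z) = -5/3 - 4*g²*z²/3 (c(g, z) = -(((z + z)*g + 0)² - 1*(-5))/3 = -(((2*z)*g + 0)² + 5)/3 = -((2*g*z + 0)² + 5)/3 = -((2*g*z)² + 5)/3 = -(4*g²*z² + 5)/3 = -(5 + 4*g²*z²)/3 = -5/3 - 4*g²*z²/3)
X(d, u) = 18 + d
-344*X(-18, -12) + c(-11, 10) = -344*(18 - 18) + (-5/3 - 4/3*(-11)²*10²) = -344*0 + (-5/3 - 4/3*121*100) = 0 + (-5/3 - 48400/3) = 0 - 16135 = -16135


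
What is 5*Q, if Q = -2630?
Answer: -13150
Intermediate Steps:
5*Q = 5*(-2630) = -13150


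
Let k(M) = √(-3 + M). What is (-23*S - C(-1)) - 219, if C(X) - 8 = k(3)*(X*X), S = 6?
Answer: -365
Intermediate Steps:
C(X) = 8 (C(X) = 8 + √(-3 + 3)*(X*X) = 8 + √0*X² = 8 + 0*X² = 8 + 0 = 8)
(-23*S - C(-1)) - 219 = (-23*6 - 1*8) - 219 = (-138 - 8) - 219 = -146 - 219 = -365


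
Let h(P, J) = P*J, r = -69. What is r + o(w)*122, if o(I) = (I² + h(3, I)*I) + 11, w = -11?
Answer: 60321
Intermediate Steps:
h(P, J) = J*P
o(I) = 11 + 4*I² (o(I) = (I² + (I*3)*I) + 11 = (I² + (3*I)*I) + 11 = (I² + 3*I²) + 11 = 4*I² + 11 = 11 + 4*I²)
r + o(w)*122 = -69 + (11 + 4*(-11)²)*122 = -69 + (11 + 4*121)*122 = -69 + (11 + 484)*122 = -69 + 495*122 = -69 + 60390 = 60321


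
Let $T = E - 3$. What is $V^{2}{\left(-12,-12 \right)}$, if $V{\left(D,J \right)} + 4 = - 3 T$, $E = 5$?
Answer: $100$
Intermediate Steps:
$T = 2$ ($T = 5 - 3 = 2$)
$V{\left(D,J \right)} = -10$ ($V{\left(D,J \right)} = -4 - 6 = -10$)
$V^{2}{\left(-12,-12 \right)} = \left(-10\right)^{2} = 100$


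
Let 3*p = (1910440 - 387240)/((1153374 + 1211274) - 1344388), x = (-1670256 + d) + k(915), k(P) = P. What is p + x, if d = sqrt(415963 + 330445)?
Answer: -255474201139/153039 + 2*sqrt(186602) ≈ -1.6685e+6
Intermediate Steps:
d = 2*sqrt(186602) (d = sqrt(746408) = 2*sqrt(186602) ≈ 863.95)
x = -1669341 + 2*sqrt(186602) (x = (-1670256 + 2*sqrt(186602)) + 915 = -1669341 + 2*sqrt(186602) ≈ -1.6685e+6)
p = 76160/153039 (p = ((1910440 - 387240)/((1153374 + 1211274) - 1344388))/3 = (1523200/(2364648 - 1344388))/3 = (1523200/1020260)/3 = (1523200*(1/1020260))/3 = (1/3)*(76160/51013) = 76160/153039 ≈ 0.49765)
p + x = 76160/153039 + (-1669341 + 2*sqrt(186602)) = -255474201139/153039 + 2*sqrt(186602)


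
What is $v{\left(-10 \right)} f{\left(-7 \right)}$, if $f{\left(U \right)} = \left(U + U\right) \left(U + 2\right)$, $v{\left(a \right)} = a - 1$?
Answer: $-770$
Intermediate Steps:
$v{\left(a \right)} = -1 + a$
$f{\left(U \right)} = 2 U \left(2 + U\right)$
$v{\left(-10 \right)} f{\left(-7 \right)} = \left(-1 - 10\right) 2 \left(-7\right) \left(2 - 7\right) = - 11 \cdot 2 \left(-7\right) \left(-5\right) = \left(-11\right) 70 = -770$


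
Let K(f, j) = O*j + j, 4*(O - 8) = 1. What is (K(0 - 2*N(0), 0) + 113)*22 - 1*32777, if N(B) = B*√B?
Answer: -30291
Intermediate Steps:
O = 33/4 (O = 8 + (¼)*1 = 8 + ¼ = 33/4 ≈ 8.2500)
N(B) = B^(3/2)
K(f, j) = 37*j/4 (K(f, j) = 33*j/4 + j = 37*j/4)
(K(0 - 2*N(0), 0) + 113)*22 - 1*32777 = ((37/4)*0 + 113)*22 - 1*32777 = (0 + 113)*22 - 32777 = 113*22 - 32777 = 2486 - 32777 = -30291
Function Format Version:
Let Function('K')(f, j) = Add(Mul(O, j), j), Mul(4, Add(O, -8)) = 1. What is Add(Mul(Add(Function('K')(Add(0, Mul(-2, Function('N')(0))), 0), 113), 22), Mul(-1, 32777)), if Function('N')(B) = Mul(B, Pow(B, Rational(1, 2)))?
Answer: -30291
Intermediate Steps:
O = Rational(33, 4) (O = Add(8, Mul(Rational(1, 4), 1)) = Add(8, Rational(1, 4)) = Rational(33, 4) ≈ 8.2500)
Function('N')(B) = Pow(B, Rational(3, 2))
Function('K')(f, j) = Mul(Rational(37, 4), j) (Function('K')(f, j) = Add(Mul(Rational(33, 4), j), j) = Mul(Rational(37, 4), j))
Add(Mul(Add(Function('K')(Add(0, Mul(-2, Function('N')(0))), 0), 113), 22), Mul(-1, 32777)) = Add(Mul(Add(Mul(Rational(37, 4), 0), 113), 22), Mul(-1, 32777)) = Add(Mul(Add(0, 113), 22), -32777) = Add(Mul(113, 22), -32777) = Add(2486, -32777) = -30291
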